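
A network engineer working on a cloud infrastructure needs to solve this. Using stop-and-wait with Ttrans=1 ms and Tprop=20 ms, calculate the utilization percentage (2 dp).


Given: Ttrans = 1 ms, Tprop = 20 ms
RTT = 2 * Tprop = 2 * 20 = 40 ms
U = Ttrans / (Ttrans + RTT)
U = 1 / (1 + 40)
U = 1 / 41 = 0.02439
U% = 2.44%

2.44


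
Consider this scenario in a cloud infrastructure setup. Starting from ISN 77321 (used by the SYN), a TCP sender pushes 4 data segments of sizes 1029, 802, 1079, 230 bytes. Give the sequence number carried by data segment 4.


The SYN occupies sequence number ISN = 77321, so the first data byte is ISN + 1 = 77322.
SEQ of data segment i = (ISN + 1) + sum of payload sizes of segments 1..i-1.
Segment 1: SEQ = 77322, payload = 1029 bytes
Segment 2: SEQ = 78351, payload = 802 bytes
Segment 3: SEQ = 79153, payload = 1079 bytes
Segment 4: SEQ = 80232, payload = 230 bytes
SEQ of segment 4 = 77322 + 1029 + 802 + 1079 = 80232

80232


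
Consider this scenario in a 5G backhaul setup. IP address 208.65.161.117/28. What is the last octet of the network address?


Given: IP = 208.65.161.117, prefix = /28
Subnet mask = 255.255.255.240
Last octet of IP: 117
Last octet of mask: 240
Network last octet = 117 AND 240 = 112

112


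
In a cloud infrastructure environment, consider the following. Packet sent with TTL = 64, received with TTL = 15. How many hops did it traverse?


Given: initial TTL = 64, received TTL = 15
Hops = initial TTL - received TTL
Hops = 64 - 15 = 49

49


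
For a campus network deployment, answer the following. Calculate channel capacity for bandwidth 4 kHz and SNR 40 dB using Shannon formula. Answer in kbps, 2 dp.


Given: B = 4 kHz, SNR = 40 dB
SNR linear = 10^(40/10) = 10000
1 + SNR = 10001
log2(10001) = 13.2878566418
C = 4 * 1000 * 13.2878566418 = 53151.4266 bps
C = 53.151427 kbps -> 53.15 kbps (2 dp)

53.15


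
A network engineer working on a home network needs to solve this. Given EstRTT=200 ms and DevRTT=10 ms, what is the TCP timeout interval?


Given: EstRTT = 200 ms, DevRTT = 10 ms
Timeout = EstRTT + 4 * DevRTT
4 * DevRTT = 4 * 10 = 40
Timeout = 200 + 40 = 240 ms

240


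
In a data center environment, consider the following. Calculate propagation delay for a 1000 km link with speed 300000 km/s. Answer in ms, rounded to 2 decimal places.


Given: distance = 1000 km, speed = 300000 km/s
Delay = distance / speed = 1000 / 300000 seconds
Delay in ms = 1000 * 1000 / 300000
Delay = 3.3333 ms
Rounded to 2 dp = 3.33 ms

3.33


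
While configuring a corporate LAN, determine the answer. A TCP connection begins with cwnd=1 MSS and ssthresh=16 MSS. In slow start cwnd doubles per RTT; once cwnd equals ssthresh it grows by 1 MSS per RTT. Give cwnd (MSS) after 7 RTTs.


RTT 0: cwnd = 1 MSS (initial)
RTT 1: cwnd = 2 MSS (slow start, doubled)
RTT 2: cwnd = 4 MSS (slow start, doubled)
RTT 3: cwnd = 8 MSS (slow start, doubled)
RTT 4: cwnd = 16 MSS (slow start, doubled)
RTT 5: cwnd = 17 MSS (congestion avoidance, +1)
RTT 6: cwnd = 18 MSS (congestion avoidance, +1)
RTT 7: cwnd = 19 MSS (congestion avoidance, +1)

19


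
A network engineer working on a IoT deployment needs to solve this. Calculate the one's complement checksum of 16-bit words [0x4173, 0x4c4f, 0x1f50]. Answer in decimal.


Given words: [0x4173, 0x4c4f, 0x1f50]
Step 1: Sum all words
Raw sum = 16755 + 19535 + 8016 = 44306
One's complement = ~44306 & 0xFFFF = 21229

21229


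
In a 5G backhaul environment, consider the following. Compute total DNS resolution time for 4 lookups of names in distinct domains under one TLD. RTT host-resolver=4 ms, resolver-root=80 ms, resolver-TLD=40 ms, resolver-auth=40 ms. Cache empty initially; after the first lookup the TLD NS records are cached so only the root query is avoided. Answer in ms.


Lookup 1 (cold cache): local + root + TLD + auth = 4 + 80 + 40 + 40 = 164 ms
Lookups 2..4 (TLD NS cached -> skip root; new domain -> still ask TLD and auth): local + TLD + auth = 4 + 40 + 40 = 84 ms each
Remaining 3 lookups: 3 * 84 = 252 ms
Total = 164 + 252 = 416 ms

416


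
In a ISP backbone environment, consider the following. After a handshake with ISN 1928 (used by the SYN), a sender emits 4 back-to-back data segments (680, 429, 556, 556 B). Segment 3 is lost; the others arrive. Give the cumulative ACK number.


SYN uses sequence number 1928; first data byte = ISN + 1 = 1929.
Segment 1: SEQ = 1929, len = 680 B, covers [1929, 2608]
Segment 2: SEQ = 2609, len = 429 B, covers [2609, 3037]
Segment 3: SEQ = 3038, len = 556 B, covers [3038, 3593] [LOST]
Segment 4: SEQ = 3594, len = 556 B, covers [3594, 4149]
In-order data received: bytes [1929, 3037] (segments 1..2).
Segment 3 missing -> gap begins at byte 3038; later segments buffered out of order.
Cumulative ACK = next expected in-order byte = 1929 + 680 + 429 = 3038

3038


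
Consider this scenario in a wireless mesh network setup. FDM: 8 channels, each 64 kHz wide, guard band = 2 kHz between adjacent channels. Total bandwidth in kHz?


Given: 8 channels, 64 kHz each, guard = 2 kHz
Channel bandwidth = 8 * 64 = 512 kHz
Guard bands = 7 gaps * 2 kHz = 14 kHz
Total = 512 + 14 = 526 kHz

526


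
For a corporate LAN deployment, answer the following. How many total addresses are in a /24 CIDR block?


Given: CIDR prefix /24
Host bits = 32 - 24 = 8
Total addresses = 2^8 = 256

256


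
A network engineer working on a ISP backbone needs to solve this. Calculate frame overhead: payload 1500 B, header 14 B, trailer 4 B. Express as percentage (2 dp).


Given: payload = 1500 B, header = 14 B, trailer = 4 B
Overhead bytes = header + trailer = 14 + 4 = 18
Total frame = payload + overhead = 1500 + 18 = 1518
Overhead % = 18 / 1518 * 100 = 1.1858% -> 1.19% (2 dp)

1.19


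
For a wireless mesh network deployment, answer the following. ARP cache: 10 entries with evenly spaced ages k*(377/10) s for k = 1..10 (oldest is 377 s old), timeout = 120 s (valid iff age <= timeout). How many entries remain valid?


Ages are k * 377/10 s for k = 1..10 (spacing = 37.7000 s).
Entry k is valid iff k * 377/10 <= 120 iff k <= 10 * 120 / 377 = 3.1830
n_valid = floor(3.1830) = 3
(n_stale = 10 - 3 = 7)

3


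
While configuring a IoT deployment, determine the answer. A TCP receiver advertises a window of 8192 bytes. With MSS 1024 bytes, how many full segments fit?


Given: RWND = 8192 bytes, MSS = 1024 bytes
Full segments = floor(RWND / MSS)
Full segments = floor(8192 / 1024)
Full segments = floor(8.0) = 8

8


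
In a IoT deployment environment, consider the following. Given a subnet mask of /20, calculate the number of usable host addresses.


Given: subnet mask /20
Host bits = 32 - 20 = 12
Total addresses = 2^12 = 4096
Usable hosts = 4096 - 2 (network + broadcast) = 4094

4094


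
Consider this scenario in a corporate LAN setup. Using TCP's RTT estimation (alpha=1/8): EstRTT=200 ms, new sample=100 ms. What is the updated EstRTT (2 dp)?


Given: EstRTT = 200 ms, SampleRTT = 100 ms, alpha = 1/8
New EstRTT = (1 - alpha) * EstRTT + alpha * SampleRTT
(7/8) * 200 = 175
(1/8) * 100 = 12.5
New EstRTT = 175 + 12.5 = 187.5 ms -> 187.50 ms (2 dp)

187.50


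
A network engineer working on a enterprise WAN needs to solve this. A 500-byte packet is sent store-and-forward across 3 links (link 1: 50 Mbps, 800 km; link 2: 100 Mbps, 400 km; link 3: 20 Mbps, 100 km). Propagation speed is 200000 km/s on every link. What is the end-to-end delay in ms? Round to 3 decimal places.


Packet = 500 bytes = 4000 bits. Store-and-forward: sum (t_trans + t_prop) per link.
Link 1: t_trans = 4000/(50*10^6) s = 0.0800 ms; t_prop = 800/200000 s = 4.0000 ms; subtotal = 4.0800 ms
Link 2: t_trans = 4000/(100*10^6) s = 0.0400 ms; t_prop = 400/200000 s = 2.0000 ms; subtotal = 2.0400 ms
Link 3: t_trans = 4000/(20*10^6) s = 0.2000 ms; t_prop = 100/200000 s = 0.5000 ms; subtotal = 0.7000 ms
End-to-end = 4.0800 + 2.0400 + 0.7000 = 6.8200 ms -> 6.820 ms (3 dp)

6.820


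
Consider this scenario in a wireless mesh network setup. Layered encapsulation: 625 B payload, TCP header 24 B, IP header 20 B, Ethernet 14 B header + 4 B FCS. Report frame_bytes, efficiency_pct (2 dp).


TCP segment = 625 + 24 = 649 B
IP packet = 649 + 20 = 669 B
Ethernet frame = 669 + 14 + 4 = 687 B
Efficiency = app / frame = 625 / 687 = 0.909753 = 90.9753% -> 90.98% (2 dp)

687, 90.98


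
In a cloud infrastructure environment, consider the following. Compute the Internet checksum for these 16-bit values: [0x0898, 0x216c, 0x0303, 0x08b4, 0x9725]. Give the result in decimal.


Given words: [0x0898, 0x216c, 0x0303, 0x08b4, 0x9725]
Step 1: Sum all words
Raw sum = 2200 + 8556 + 771 + 2228 + 38693 = 52448
One's complement = ~52448 & 0xFFFF = 13087

13087


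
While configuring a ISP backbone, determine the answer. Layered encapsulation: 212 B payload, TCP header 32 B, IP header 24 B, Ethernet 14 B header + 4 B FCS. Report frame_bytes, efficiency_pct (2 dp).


TCP segment = 212 + 32 = 244 B
IP packet = 244 + 24 = 268 B
Ethernet frame = 268 + 14 + 4 = 286 B
Efficiency = app / frame = 212 / 286 = 0.741259 = 74.1259% -> 74.13% (2 dp)

286, 74.13


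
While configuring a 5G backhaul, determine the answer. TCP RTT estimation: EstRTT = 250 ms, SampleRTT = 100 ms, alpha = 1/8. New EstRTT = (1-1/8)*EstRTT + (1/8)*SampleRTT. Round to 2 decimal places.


Given: EstRTT = 250 ms, SampleRTT = 100 ms, alpha = 1/8
New EstRTT = (1 - alpha) * EstRTT + alpha * SampleRTT
(7/8) * 250 = 218.75
(1/8) * 100 = 12.5
New EstRTT = 218.75 + 12.5 = 231.25 ms -> 231.25 ms (2 dp)

231.25


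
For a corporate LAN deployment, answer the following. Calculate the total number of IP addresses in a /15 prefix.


Given: CIDR prefix /15
Host bits = 32 - 15 = 17
Total addresses = 2^17 = 131072

131072


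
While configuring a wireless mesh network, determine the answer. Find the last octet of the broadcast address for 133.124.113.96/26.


Given: IP = 133.124.113.96, prefix = /26
Host bits = 32 - 26 = 6
Network last octet = 96 AND mask = 64
Host part size = 2^6 - 1 = 63
Broadcast last octet = 64 OR 63 = 127

127


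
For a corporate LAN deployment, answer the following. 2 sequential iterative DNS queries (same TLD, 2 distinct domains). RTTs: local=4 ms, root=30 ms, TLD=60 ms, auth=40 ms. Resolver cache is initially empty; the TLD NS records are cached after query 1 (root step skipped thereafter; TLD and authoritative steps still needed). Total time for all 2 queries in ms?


Lookup 1 (cold cache): local + root + TLD + auth = 4 + 30 + 60 + 40 = 134 ms
Lookups 2..2 (TLD NS cached -> skip root; new domain -> still ask TLD and auth): local + TLD + auth = 4 + 60 + 40 = 104 ms each
Remaining 1 lookups: 1 * 104 = 104 ms
Total = 134 + 104 = 238 ms

238


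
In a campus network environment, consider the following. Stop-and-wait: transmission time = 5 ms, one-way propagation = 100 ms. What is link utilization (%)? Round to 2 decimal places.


Given: Ttrans = 5 ms, Tprop = 100 ms
RTT = 2 * Tprop = 2 * 100 = 200 ms
U = Ttrans / (Ttrans + RTT)
U = 5 / (5 + 200)
U = 5 / 205 = 0.02439
U% = 2.44%

2.44


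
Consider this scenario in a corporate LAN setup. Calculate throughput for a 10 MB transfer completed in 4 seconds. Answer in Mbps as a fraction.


Given: file = 10 MB, time = 4 s
File in Mb = 10 * 8 = 80 Mb
Throughput = 80 / 4 Mbps
Throughput = 20 Mbps

20


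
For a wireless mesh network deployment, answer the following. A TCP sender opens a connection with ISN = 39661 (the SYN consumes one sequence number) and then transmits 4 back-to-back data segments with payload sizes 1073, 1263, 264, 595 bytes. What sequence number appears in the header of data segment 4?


The SYN occupies sequence number ISN = 39661, so the first data byte is ISN + 1 = 39662.
SEQ of data segment i = (ISN + 1) + sum of payload sizes of segments 1..i-1.
Segment 1: SEQ = 39662, payload = 1073 bytes
Segment 2: SEQ = 40735, payload = 1263 bytes
Segment 3: SEQ = 41998, payload = 264 bytes
Segment 4: SEQ = 42262, payload = 595 bytes
SEQ of segment 4 = 39662 + 1073 + 1263 + 264 = 42262

42262


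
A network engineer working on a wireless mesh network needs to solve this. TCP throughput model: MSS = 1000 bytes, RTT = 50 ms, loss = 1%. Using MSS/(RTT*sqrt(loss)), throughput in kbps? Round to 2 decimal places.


Given: MSS = 1000 bytes, RTT = 50 ms, loss = 1%
RTT in seconds = 50 / 1000 = 0.05
Loss rate = 1% = 0.01
sqrt(loss) = sqrt(0.01) = 0.1
Throughput (bytes/s) = 1000 / (0.05 * 0.1) = 200000.0000
Throughput (kbps) = 200000.0000 * 8 / 1000 = 1600.000000 -> 1600.00 kbps (2 dp)

1600.00


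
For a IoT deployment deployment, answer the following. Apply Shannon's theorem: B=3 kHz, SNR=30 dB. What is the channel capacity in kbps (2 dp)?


Given: B = 3 kHz, SNR = 30 dB
SNR linear = 10^(30/10) = 1000
1 + SNR = 1001
log2(1001) = 9.9672262588
C = 3 * 1000 * 9.9672262588 = 29901.6788 bps
C = 29.901679 kbps -> 29.90 kbps (2 dp)

29.90


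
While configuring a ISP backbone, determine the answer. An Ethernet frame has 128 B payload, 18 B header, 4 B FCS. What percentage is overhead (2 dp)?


Given: payload = 128 B, header = 18 B, trailer = 4 B
Overhead bytes = header + trailer = 18 + 4 = 22
Total frame = payload + overhead = 128 + 22 = 150
Overhead % = 22 / 150 * 100 = 14.6667% -> 14.67% (2 dp)

14.67


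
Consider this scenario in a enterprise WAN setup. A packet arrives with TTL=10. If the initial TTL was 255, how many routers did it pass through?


Given: initial TTL = 255, received TTL = 10
Hops = initial TTL - received TTL
Hops = 255 - 10 = 245

245


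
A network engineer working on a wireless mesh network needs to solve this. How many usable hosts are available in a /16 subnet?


Given: subnet mask /16
Host bits = 32 - 16 = 16
Total addresses = 2^16 = 65536
Usable hosts = 65536 - 2 (network + broadcast) = 65534

65534


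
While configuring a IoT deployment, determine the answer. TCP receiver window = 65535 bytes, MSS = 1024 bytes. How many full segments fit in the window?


Given: RWND = 65535 bytes, MSS = 1024 bytes
Full segments = floor(RWND / MSS)
Full segments = floor(65535 / 1024)
Full segments = floor(63.999) = 63

63


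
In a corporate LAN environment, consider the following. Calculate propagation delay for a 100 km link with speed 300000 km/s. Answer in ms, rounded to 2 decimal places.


Given: distance = 100 km, speed = 300000 km/s
Delay = distance / speed = 100 / 300000 seconds
Delay in ms = 100 * 1000 / 300000
Delay = 0.3333 ms
Rounded to 2 dp = 0.33 ms

0.33


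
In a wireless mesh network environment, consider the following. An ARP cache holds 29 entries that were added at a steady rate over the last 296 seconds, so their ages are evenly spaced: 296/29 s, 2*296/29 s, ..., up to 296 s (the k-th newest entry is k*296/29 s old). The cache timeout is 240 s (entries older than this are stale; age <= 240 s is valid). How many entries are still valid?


Ages are k * 296/29 s for k = 1..29 (spacing = 10.2069 s).
Entry k is valid iff k * 296/29 <= 240 iff k <= 29 * 240 / 296 = 23.5135
n_valid = floor(23.5135) = 23
(n_stale = 29 - 23 = 6)

23


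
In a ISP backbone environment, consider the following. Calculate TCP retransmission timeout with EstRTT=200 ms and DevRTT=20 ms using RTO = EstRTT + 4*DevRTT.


Given: EstRTT = 200 ms, DevRTT = 20 ms
Timeout = EstRTT + 4 * DevRTT
4 * DevRTT = 4 * 20 = 80
Timeout = 200 + 80 = 280 ms

280


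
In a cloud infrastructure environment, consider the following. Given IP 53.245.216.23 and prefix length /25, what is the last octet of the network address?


Given: IP = 53.245.216.23, prefix = /25
Subnet mask = 255.255.255.128
Last octet of IP: 23
Last octet of mask: 128
Network last octet = 23 AND 128 = 0

0


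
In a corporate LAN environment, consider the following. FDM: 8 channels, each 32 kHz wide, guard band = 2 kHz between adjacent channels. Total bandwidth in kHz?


Given: 8 channels, 32 kHz each, guard = 2 kHz
Channel bandwidth = 8 * 32 = 256 kHz
Guard bands = 7 gaps * 2 kHz = 14 kHz
Total = 256 + 14 = 270 kHz

270


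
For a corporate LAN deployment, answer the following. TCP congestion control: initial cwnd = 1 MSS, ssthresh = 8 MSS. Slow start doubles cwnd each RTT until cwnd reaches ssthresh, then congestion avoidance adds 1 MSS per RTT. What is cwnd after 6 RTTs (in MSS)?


RTT 0: cwnd = 1 MSS (initial)
RTT 1: cwnd = 2 MSS (slow start, doubled)
RTT 2: cwnd = 4 MSS (slow start, doubled)
RTT 3: cwnd = 8 MSS (slow start, doubled)
RTT 4: cwnd = 9 MSS (congestion avoidance, +1)
RTT 5: cwnd = 10 MSS (congestion avoidance, +1)
RTT 6: cwnd = 11 MSS (congestion avoidance, +1)

11


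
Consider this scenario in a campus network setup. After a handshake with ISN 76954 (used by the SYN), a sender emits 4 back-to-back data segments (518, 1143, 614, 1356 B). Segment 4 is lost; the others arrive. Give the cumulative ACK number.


SYN uses sequence number 76954; first data byte = ISN + 1 = 76955.
Segment 1: SEQ = 76955, len = 518 B, covers [76955, 77472]
Segment 2: SEQ = 77473, len = 1143 B, covers [77473, 78615]
Segment 3: SEQ = 78616, len = 614 B, covers [78616, 79229]
Segment 4: SEQ = 79230, len = 1356 B, covers [79230, 80585] [LOST]
In-order data received: bytes [76955, 79229] (segments 1..3).
Segment 4 missing -> gap begins at byte 79230.
Cumulative ACK = next expected in-order byte = 76955 + 518 + 1143 + 614 = 79230

79230


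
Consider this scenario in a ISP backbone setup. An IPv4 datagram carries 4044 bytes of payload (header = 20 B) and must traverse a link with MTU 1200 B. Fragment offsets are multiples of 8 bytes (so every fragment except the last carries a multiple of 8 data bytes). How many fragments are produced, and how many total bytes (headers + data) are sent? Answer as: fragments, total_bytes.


Max data per non-final fragment = floor((MTU - header)/8)*8 = floor((1200 - 20)/8)*8 = floor(1180/8)*8 = 1176 B
Final fragment needs no 8-byte alignment: it can carry up to MTU - header = 1180 B
Non-final fragments needed = ceil((payload - 1180) / 1176) = ceil(2864/1176) = ceil(2.4354) = 3
Number of fragments = 3 + 1 = 4
Fragment sizes (data): 3 * 1176 B + 516 B (last, 516 <= 1180 OK)
Total bytes sent = payload + n_frags * header = 4044 + 4*20 = 4044 + 80 = 4124 B

4, 4124


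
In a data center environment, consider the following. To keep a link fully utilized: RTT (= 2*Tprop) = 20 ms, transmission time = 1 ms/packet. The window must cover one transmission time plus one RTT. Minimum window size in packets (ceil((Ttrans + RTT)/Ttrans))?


Given: Ttrans = 1 ms, RTT = 20 ms (= 2 * Tprop, Tprop = 10 ms)
Time until first ACK returns = Ttrans + RTT = 1 + 20 = 21 ms
Need W * Ttrans >= Ttrans + RTT  ->  W >= (Ttrans + RTT) / Ttrans
(Ttrans + RTT) / Ttrans = 21 / 1 = 21
W_min = ceil(21) = 21

21


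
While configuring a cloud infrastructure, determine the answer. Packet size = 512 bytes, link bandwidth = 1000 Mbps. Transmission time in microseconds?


Given: packet = 512 bytes, bandwidth = 1000 Mbps
Packet in bits = 512 * 8 = 4096 bits
Bandwidth = 1000 * 10^6 = 1000000000 bps
Time = 4096 / 1000000000 seconds
Time in us = 4096 * 10^6 / 1000000000 = 4.096

4.096


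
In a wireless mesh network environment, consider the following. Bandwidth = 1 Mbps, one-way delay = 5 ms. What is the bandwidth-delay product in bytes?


Given: bandwidth = 1 Mbps, delay = 5 ms
BDP in bits = 1 * 10^6 * 5 / 1000
BDP in bits = 5000
BDP in bytes = 5000 / 8 = 625

625


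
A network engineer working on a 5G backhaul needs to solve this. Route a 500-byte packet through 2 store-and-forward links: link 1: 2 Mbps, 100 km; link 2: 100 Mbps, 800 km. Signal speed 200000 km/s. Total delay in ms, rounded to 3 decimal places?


Packet = 500 bytes = 4000 bits. Store-and-forward: sum (t_trans + t_prop) per link.
Link 1: t_trans = 4000/(2*10^6) s = 2.0000 ms; t_prop = 100/200000 s = 0.5000 ms; subtotal = 2.5000 ms
Link 2: t_trans = 4000/(100*10^6) s = 0.0400 ms; t_prop = 800/200000 s = 4.0000 ms; subtotal = 4.0400 ms
End-to-end = 2.5000 + 4.0400 = 6.5400 ms -> 6.540 ms (3 dp)

6.540


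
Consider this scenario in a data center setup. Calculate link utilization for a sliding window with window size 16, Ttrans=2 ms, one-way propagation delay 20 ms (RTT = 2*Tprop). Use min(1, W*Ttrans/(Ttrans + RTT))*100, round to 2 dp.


Given: W = 16, Ttrans = 2 ms, RTT = 40 ms (= 2 * Tprop, Tprop = 20 ms)
Cycle time = Ttrans + RTT = 2 + 40 = 42 ms (first packet sent until its ACK returns)
W * Ttrans = 16 * 2 = 32 ms of sending per cycle
W * Ttrans / (Ttrans + RTT) = 32 / 42 = 0.761905
U = min(1, 0.761905) = 0.761905
U% = 76.19%

76.19


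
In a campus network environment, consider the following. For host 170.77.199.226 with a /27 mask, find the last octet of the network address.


Given: IP = 170.77.199.226, prefix = /27
Subnet mask = 255.255.255.224
Last octet of IP: 226
Last octet of mask: 224
Network last octet = 226 AND 224 = 224

224


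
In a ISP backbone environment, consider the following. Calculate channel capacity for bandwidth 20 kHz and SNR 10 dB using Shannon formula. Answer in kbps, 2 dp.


Given: B = 20 kHz, SNR = 10 dB
SNR linear = 10^(10/10) = 10
1 + SNR = 11
log2(11) = 3.4594316186
C = 20 * 1000 * 3.4594316186 = 69188.6324 bps
C = 69.188632 kbps -> 69.19 kbps (2 dp)

69.19


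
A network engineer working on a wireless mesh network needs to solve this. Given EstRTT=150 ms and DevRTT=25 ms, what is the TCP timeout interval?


Given: EstRTT = 150 ms, DevRTT = 25 ms
Timeout = EstRTT + 4 * DevRTT
4 * DevRTT = 4 * 25 = 100
Timeout = 150 + 100 = 250 ms

250


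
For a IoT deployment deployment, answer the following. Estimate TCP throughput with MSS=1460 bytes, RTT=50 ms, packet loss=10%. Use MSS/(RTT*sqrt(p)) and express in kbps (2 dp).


Given: MSS = 1460 bytes, RTT = 50 ms, loss = 10%
RTT in seconds = 50 / 1000 = 0.05
Loss rate = 10% = 0.1
sqrt(loss) = sqrt(0.1) = 0.316227766017
Throughput (bytes/s) = 1460 / (0.05 * 0.316227766017) = 92338.5077
Throughput (kbps) = 92338.5077 * 8 / 1000 = 738.708061 -> 738.71 kbps (2 dp)

738.71


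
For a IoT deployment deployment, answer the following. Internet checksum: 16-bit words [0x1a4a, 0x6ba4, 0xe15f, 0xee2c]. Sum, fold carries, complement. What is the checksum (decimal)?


Given words: [0x1a4a, 0x6ba4, 0xe15f, 0xee2c]
Step 1: Sum all words
Raw sum = 6730 + 27556 + 57695 + 60972 = 152953
Step 2: Fold carry: (21881 + 2) = 21883
One's complement = ~21883 & 0xFFFF = 43652

43652


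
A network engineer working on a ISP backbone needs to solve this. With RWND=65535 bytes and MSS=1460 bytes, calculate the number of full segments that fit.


Given: RWND = 65535 bytes, MSS = 1460 bytes
Full segments = floor(RWND / MSS)
Full segments = floor(65535 / 1460)
Full segments = floor(44.887) = 44

44


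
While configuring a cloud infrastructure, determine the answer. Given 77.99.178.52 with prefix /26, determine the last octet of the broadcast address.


Given: IP = 77.99.178.52, prefix = /26
Host bits = 32 - 26 = 6
Network last octet = 52 AND mask = 0
Host part size = 2^6 - 1 = 63
Broadcast last octet = 0 OR 63 = 63

63


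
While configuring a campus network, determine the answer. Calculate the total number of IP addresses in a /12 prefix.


Given: CIDR prefix /12
Host bits = 32 - 12 = 20
Total addresses = 2^20 = 1048576

1048576


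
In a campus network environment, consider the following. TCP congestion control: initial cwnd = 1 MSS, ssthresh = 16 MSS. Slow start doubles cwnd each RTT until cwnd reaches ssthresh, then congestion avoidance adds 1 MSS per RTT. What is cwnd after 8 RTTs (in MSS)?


RTT 0: cwnd = 1 MSS (initial)
RTT 1: cwnd = 2 MSS (slow start, doubled)
RTT 2: cwnd = 4 MSS (slow start, doubled)
RTT 3: cwnd = 8 MSS (slow start, doubled)
RTT 4: cwnd = 16 MSS (slow start, doubled)
RTT 5: cwnd = 17 MSS (congestion avoidance, +1)
RTT 6: cwnd = 18 MSS (congestion avoidance, +1)
RTT 7: cwnd = 19 MSS (congestion avoidance, +1)
RTT 8: cwnd = 20 MSS (congestion avoidance, +1)

20


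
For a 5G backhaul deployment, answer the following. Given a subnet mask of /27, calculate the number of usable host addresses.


Given: subnet mask /27
Host bits = 32 - 27 = 5
Total addresses = 2^5 = 32
Usable hosts = 32 - 2 (network + broadcast) = 30

30


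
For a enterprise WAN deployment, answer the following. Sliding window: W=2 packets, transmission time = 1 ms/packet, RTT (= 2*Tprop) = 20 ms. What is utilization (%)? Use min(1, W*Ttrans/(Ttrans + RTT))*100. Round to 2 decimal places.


Given: W = 2, Ttrans = 1 ms, RTT = 20 ms (= 2 * Tprop, Tprop = 10 ms)
Cycle time = Ttrans + RTT = 1 + 20 = 21 ms (first packet sent until its ACK returns)
W * Ttrans = 2 * 1 = 2 ms of sending per cycle
W * Ttrans / (Ttrans + RTT) = 2 / 21 = 0.095238
U = min(1, 0.095238) = 0.095238
U% = 9.52%

9.52


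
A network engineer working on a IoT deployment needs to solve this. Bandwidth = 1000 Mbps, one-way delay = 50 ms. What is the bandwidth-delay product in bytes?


Given: bandwidth = 1000 Mbps, delay = 50 ms
BDP in bits = 1000 * 10^6 * 50 / 1000
BDP in bits = 50000000
BDP in bytes = 50000000 / 8 = 6250000

6250000


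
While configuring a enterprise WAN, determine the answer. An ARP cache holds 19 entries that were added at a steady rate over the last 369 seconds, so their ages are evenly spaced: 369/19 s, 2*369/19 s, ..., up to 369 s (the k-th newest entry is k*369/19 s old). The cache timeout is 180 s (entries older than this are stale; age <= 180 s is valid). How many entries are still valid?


Ages are k * 369/19 s for k = 1..19 (spacing = 19.4211 s).
Entry k is valid iff k * 369/19 <= 180 iff k <= 19 * 180 / 369 = 9.2683
n_valid = floor(9.2683) = 9
(n_stale = 19 - 9 = 10)

9


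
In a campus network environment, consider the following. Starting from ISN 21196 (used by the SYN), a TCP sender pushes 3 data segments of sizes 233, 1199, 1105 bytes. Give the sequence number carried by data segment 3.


The SYN occupies sequence number ISN = 21196, so the first data byte is ISN + 1 = 21197.
SEQ of data segment i = (ISN + 1) + sum of payload sizes of segments 1..i-1.
Segment 1: SEQ = 21197, payload = 233 bytes
Segment 2: SEQ = 21430, payload = 1199 bytes
Segment 3: SEQ = 22629, payload = 1105 bytes
SEQ of segment 3 = 21197 + 233 + 1199 = 22629

22629


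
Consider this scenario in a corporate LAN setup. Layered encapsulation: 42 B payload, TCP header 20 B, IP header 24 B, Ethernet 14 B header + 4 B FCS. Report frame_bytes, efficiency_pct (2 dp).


TCP segment = 42 + 20 = 62 B
IP packet = 62 + 24 = 86 B
Ethernet frame = 86 + 14 + 4 = 104 B
Efficiency = app / frame = 42 / 104 = 0.403846 = 40.3846% -> 40.38% (2 dp)

104, 40.38


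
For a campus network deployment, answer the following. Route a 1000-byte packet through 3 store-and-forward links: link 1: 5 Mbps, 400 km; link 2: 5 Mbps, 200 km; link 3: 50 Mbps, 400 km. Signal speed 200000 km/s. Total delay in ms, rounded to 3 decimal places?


Packet = 1000 bytes = 8000 bits. Store-and-forward: sum (t_trans + t_prop) per link.
Link 1: t_trans = 8000/(5*10^6) s = 1.6000 ms; t_prop = 400/200000 s = 2.0000 ms; subtotal = 3.6000 ms
Link 2: t_trans = 8000/(5*10^6) s = 1.6000 ms; t_prop = 200/200000 s = 1.0000 ms; subtotal = 2.6000 ms
Link 3: t_trans = 8000/(50*10^6) s = 0.1600 ms; t_prop = 400/200000 s = 2.0000 ms; subtotal = 2.1600 ms
End-to-end = 3.6000 + 2.6000 + 2.1600 = 8.3600 ms -> 8.360 ms (3 dp)

8.360


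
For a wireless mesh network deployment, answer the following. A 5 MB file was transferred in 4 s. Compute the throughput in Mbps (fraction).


Given: file = 5 MB, time = 4 s
File in Mb = 5 * 8 = 40 Mb
Throughput = 40 / 4 Mbps
Throughput = 10 Mbps

10


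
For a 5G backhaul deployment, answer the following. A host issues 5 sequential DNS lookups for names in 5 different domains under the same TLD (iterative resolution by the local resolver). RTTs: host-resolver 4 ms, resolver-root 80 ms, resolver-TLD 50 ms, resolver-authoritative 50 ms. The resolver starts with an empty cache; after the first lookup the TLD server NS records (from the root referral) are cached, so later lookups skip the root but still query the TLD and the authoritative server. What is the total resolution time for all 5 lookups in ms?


Lookup 1 (cold cache): local + root + TLD + auth = 4 + 80 + 50 + 50 = 184 ms
Lookups 2..5 (TLD NS cached -> skip root; new domain -> still ask TLD and auth): local + TLD + auth = 4 + 50 + 50 = 104 ms each
Remaining 4 lookups: 4 * 104 = 416 ms
Total = 184 + 416 = 600 ms

600


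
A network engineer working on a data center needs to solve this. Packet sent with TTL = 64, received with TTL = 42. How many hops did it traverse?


Given: initial TTL = 64, received TTL = 42
Hops = initial TTL - received TTL
Hops = 64 - 42 = 22

22


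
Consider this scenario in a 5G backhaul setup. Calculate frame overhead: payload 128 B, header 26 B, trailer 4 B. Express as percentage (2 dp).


Given: payload = 128 B, header = 26 B, trailer = 4 B
Overhead bytes = header + trailer = 26 + 4 = 30
Total frame = payload + overhead = 128 + 30 = 158
Overhead % = 30 / 158 * 100 = 18.9873% -> 18.99% (2 dp)

18.99


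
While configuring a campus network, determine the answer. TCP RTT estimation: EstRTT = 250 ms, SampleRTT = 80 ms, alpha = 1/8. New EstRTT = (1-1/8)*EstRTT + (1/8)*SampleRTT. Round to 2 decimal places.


Given: EstRTT = 250 ms, SampleRTT = 80 ms, alpha = 1/8
New EstRTT = (1 - alpha) * EstRTT + alpha * SampleRTT
(7/8) * 250 = 218.75
(1/8) * 80 = 10
New EstRTT = 218.75 + 10 = 228.75 ms -> 228.75 ms (2 dp)

228.75


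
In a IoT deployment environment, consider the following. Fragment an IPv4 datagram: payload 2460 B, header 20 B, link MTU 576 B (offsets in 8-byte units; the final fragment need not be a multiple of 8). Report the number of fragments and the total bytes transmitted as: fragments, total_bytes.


Max data per non-final fragment = floor((MTU - header)/8)*8 = floor((576 - 20)/8)*8 = floor(556/8)*8 = 552 B
Final fragment needs no 8-byte alignment: it can carry up to MTU - header = 556 B
Non-final fragments needed = ceil((payload - 556) / 552) = ceil(1904/552) = ceil(3.4493) = 4
Number of fragments = 4 + 1 = 5
Fragment sizes (data): 4 * 552 B + 252 B (last, 252 <= 556 OK)
Total bytes sent = payload + n_frags * header = 2460 + 5*20 = 2460 + 100 = 2560 B

5, 2560


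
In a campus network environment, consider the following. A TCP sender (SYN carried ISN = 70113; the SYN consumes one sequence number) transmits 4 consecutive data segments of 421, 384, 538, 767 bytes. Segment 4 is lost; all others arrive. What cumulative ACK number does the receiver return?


SYN uses sequence number 70113; first data byte = ISN + 1 = 70114.
Segment 1: SEQ = 70114, len = 421 B, covers [70114, 70534]
Segment 2: SEQ = 70535, len = 384 B, covers [70535, 70918]
Segment 3: SEQ = 70919, len = 538 B, covers [70919, 71456]
Segment 4: SEQ = 71457, len = 767 B, covers [71457, 72223] [LOST]
In-order data received: bytes [70114, 71456] (segments 1..3).
Segment 4 missing -> gap begins at byte 71457.
Cumulative ACK = next expected in-order byte = 70114 + 421 + 384 + 538 = 71457

71457


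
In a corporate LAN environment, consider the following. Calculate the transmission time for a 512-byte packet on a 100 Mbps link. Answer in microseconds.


Given: packet = 512 bytes, bandwidth = 100 Mbps
Packet in bits = 512 * 8 = 4096 bits
Bandwidth = 100 * 10^6 = 100000000 bps
Time = 4096 / 100000000 seconds
Time in us = 4096 * 10^6 / 100000000 = 40.96

40.96


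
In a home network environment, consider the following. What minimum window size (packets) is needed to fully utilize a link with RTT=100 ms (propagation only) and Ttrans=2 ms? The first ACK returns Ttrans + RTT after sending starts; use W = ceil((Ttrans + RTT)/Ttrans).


Given: Ttrans = 2 ms, RTT = 100 ms (= 2 * Tprop, Tprop = 50 ms)
Time until first ACK returns = Ttrans + RTT = 2 + 100 = 102 ms
Need W * Ttrans >= Ttrans + RTT  ->  W >= (Ttrans + RTT) / Ttrans
(Ttrans + RTT) / Ttrans = 102 / 2 = 51
W_min = ceil(51) = 51

51


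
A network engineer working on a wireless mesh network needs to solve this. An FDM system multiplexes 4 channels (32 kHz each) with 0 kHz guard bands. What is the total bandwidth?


Given: 4 channels, 32 kHz each, guard = 0 kHz
Channel bandwidth = 4 * 32 = 128 kHz
Guard bands = 3 gaps * 0 kHz = 0 kHz
Total = 128 + 0 = 128 kHz

128


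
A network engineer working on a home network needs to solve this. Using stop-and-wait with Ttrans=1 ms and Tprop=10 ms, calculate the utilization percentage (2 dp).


Given: Ttrans = 1 ms, Tprop = 10 ms
RTT = 2 * Tprop = 2 * 10 = 20 ms
U = Ttrans / (Ttrans + RTT)
U = 1 / (1 + 20)
U = 1 / 21 = 0.047619
U% = 4.76%

4.76


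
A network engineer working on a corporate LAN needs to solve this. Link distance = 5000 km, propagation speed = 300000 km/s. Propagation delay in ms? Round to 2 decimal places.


Given: distance = 5000 km, speed = 300000 km/s
Delay = distance / speed = 5000 / 300000 seconds
Delay in ms = 5000 * 1000 / 300000
Delay = 16.6667 ms
Rounded to 2 dp = 16.67 ms

16.67


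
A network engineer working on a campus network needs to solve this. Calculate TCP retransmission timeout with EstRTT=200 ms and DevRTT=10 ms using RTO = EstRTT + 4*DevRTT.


Given: EstRTT = 200 ms, DevRTT = 10 ms
Timeout = EstRTT + 4 * DevRTT
4 * DevRTT = 4 * 10 = 40
Timeout = 200 + 40 = 240 ms

240


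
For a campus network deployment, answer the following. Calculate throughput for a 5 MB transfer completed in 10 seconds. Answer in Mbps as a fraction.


Given: file = 5 MB, time = 10 s
File in Mb = 5 * 8 = 40 Mb
Throughput = 40 / 10 Mbps
Throughput = 4 Mbps

4


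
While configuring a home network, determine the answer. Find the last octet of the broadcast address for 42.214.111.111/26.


Given: IP = 42.214.111.111, prefix = /26
Host bits = 32 - 26 = 6
Network last octet = 111 AND mask = 64
Host part size = 2^6 - 1 = 63
Broadcast last octet = 64 OR 63 = 127

127


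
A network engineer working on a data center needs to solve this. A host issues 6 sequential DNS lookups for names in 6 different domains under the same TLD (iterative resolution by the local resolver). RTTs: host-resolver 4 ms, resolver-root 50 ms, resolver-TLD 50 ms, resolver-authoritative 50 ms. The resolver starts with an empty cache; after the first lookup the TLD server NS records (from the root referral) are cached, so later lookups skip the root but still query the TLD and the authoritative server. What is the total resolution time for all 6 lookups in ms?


Lookup 1 (cold cache): local + root + TLD + auth = 4 + 50 + 50 + 50 = 154 ms
Lookups 2..6 (TLD NS cached -> skip root; new domain -> still ask TLD and auth): local + TLD + auth = 4 + 50 + 50 = 104 ms each
Remaining 5 lookups: 5 * 104 = 520 ms
Total = 154 + 520 = 674 ms

674


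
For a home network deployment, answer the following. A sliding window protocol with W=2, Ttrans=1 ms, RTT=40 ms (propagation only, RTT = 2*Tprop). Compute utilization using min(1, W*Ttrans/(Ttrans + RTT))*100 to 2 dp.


Given: W = 2, Ttrans = 1 ms, RTT = 40 ms (= 2 * Tprop, Tprop = 20 ms)
Cycle time = Ttrans + RTT = 1 + 40 = 41 ms (first packet sent until its ACK returns)
W * Ttrans = 2 * 1 = 2 ms of sending per cycle
W * Ttrans / (Ttrans + RTT) = 2 / 41 = 0.048780
U = min(1, 0.048780) = 0.048780
U% = 4.88%

4.88


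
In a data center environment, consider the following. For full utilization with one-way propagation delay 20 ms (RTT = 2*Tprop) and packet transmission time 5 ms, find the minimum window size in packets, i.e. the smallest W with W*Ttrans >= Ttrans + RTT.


Given: Ttrans = 5 ms, RTT = 40 ms (= 2 * Tprop, Tprop = 20 ms)
Time until first ACK returns = Ttrans + RTT = 5 + 40 = 45 ms
Need W * Ttrans >= Ttrans + RTT  ->  W >= (Ttrans + RTT) / Ttrans
(Ttrans + RTT) / Ttrans = 45 / 5 = 9
W_min = ceil(9) = 9

9


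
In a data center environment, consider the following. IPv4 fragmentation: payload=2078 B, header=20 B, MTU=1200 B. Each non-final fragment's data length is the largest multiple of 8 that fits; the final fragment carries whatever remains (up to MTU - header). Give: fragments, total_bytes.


Max data per non-final fragment = floor((MTU - header)/8)*8 = floor((1200 - 20)/8)*8 = floor(1180/8)*8 = 1176 B
Final fragment needs no 8-byte alignment: it can carry up to MTU - header = 1180 B
Non-final fragments needed = ceil((payload - 1180) / 1176) = ceil(898/1176) = ceil(0.7636) = 1
Number of fragments = 1 + 1 = 2
Fragment sizes (data): 1 * 1176 B + 902 B (last, 902 <= 1180 OK)
Total bytes sent = payload + n_frags * header = 2078 + 2*20 = 2078 + 40 = 2118 B

2, 2118


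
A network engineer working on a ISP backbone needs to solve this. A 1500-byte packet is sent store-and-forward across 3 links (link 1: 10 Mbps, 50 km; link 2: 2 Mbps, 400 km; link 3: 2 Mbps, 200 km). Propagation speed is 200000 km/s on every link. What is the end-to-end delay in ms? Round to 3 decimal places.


Packet = 1500 bytes = 12000 bits. Store-and-forward: sum (t_trans + t_prop) per link.
Link 1: t_trans = 12000/(10*10^6) s = 1.2000 ms; t_prop = 50/200000 s = 0.2500 ms; subtotal = 1.4500 ms
Link 2: t_trans = 12000/(2*10^6) s = 6.0000 ms; t_prop = 400/200000 s = 2.0000 ms; subtotal = 8.0000 ms
Link 3: t_trans = 12000/(2*10^6) s = 6.0000 ms; t_prop = 200/200000 s = 1.0000 ms; subtotal = 7.0000 ms
End-to-end = 1.4500 + 8.0000 + 7.0000 = 16.4500 ms -> 16.450 ms (3 dp)

16.450


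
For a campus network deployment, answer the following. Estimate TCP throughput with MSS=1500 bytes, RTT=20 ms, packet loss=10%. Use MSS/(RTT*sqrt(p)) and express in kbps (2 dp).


Given: MSS = 1500 bytes, RTT = 20 ms, loss = 10%
RTT in seconds = 20 / 1000 = 0.02
Loss rate = 10% = 0.1
sqrt(loss) = sqrt(0.1) = 0.316227766017
Throughput (bytes/s) = 1500 / (0.02 * 0.316227766017) = 237170.8245
Throughput (kbps) = 237170.8245 * 8 / 1000 = 1897.366596 -> 1897.37 kbps (2 dp)

1897.37


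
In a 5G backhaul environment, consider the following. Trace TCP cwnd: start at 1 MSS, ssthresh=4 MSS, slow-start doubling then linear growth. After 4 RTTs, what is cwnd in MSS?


RTT 0: cwnd = 1 MSS (initial)
RTT 1: cwnd = 2 MSS (slow start, doubled)
RTT 2: cwnd = 4 MSS (slow start, doubled)
RTT 3: cwnd = 5 MSS (congestion avoidance, +1)
RTT 4: cwnd = 6 MSS (congestion avoidance, +1)

6


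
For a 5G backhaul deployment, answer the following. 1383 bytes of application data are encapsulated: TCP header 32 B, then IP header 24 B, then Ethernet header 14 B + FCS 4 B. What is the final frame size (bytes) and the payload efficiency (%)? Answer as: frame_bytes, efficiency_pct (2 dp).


TCP segment = 1383 + 32 = 1415 B
IP packet = 1415 + 24 = 1439 B
Ethernet frame = 1439 + 14 + 4 = 1457 B
Efficiency = app / frame = 1383 / 1457 = 0.949211 = 94.9211% -> 94.92% (2 dp)

1457, 94.92


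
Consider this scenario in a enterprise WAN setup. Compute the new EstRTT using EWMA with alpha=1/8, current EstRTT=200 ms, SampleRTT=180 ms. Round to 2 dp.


Given: EstRTT = 200 ms, SampleRTT = 180 ms, alpha = 1/8
New EstRTT = (1 - alpha) * EstRTT + alpha * SampleRTT
(7/8) * 200 = 175
(1/8) * 180 = 22.5
New EstRTT = 175 + 22.5 = 197.5 ms -> 197.50 ms (2 dp)

197.50


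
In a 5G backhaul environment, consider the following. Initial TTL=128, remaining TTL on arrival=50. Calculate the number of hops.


Given: initial TTL = 128, received TTL = 50
Hops = initial TTL - received TTL
Hops = 128 - 50 = 78

78


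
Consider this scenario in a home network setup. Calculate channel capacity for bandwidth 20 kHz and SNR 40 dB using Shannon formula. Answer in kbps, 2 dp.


Given: B = 20 kHz, SNR = 40 dB
SNR linear = 10^(40/10) = 10000
1 + SNR = 10001
log2(10001) = 13.2878566418
C = 20 * 1000 * 13.2878566418 = 265757.1328 bps
C = 265.757133 kbps -> 265.76 kbps (2 dp)

265.76


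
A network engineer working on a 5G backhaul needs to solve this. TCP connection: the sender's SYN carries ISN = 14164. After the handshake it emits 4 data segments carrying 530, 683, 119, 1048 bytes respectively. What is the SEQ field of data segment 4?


The SYN occupies sequence number ISN = 14164, so the first data byte is ISN + 1 = 14165.
SEQ of data segment i = (ISN + 1) + sum of payload sizes of segments 1..i-1.
Segment 1: SEQ = 14165, payload = 530 bytes
Segment 2: SEQ = 14695, payload = 683 bytes
Segment 3: SEQ = 15378, payload = 119 bytes
Segment 4: SEQ = 15497, payload = 1048 bytes
SEQ of segment 4 = 14165 + 530 + 683 + 119 = 15497

15497
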